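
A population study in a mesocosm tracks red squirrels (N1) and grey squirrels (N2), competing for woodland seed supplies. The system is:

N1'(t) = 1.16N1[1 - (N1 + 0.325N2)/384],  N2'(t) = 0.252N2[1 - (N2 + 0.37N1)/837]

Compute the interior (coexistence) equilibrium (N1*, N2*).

Setting both brackets to zero gives the nullclines N1 + 0.325N2 = 384 and 0.37N1 + N2 = 837.
Substituting N2 = 837 - 0.37N1 into the first: N1(1 - 0.325·0.37) = 384 - 0.325·837.
So N1* = 112/0.88 = 127, and then N2* = 837 - 0.37·127 = 790.

N1* ≈ 127, N2* ≈ 790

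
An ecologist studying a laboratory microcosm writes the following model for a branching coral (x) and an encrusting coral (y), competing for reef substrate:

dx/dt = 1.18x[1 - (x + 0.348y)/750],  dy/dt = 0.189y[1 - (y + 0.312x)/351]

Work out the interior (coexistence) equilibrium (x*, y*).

Setting both brackets to zero gives the nullclines x + 0.348y = 750 and 0.312x + y = 351.
Substituting y = 351 - 0.312x into the first: x(1 - 0.348·0.312) = 750 - 0.348·351.
So x* = 628/0.891 = 704, and then y* = 351 - 0.312·704 = 131.

x* ≈ 704, y* ≈ 131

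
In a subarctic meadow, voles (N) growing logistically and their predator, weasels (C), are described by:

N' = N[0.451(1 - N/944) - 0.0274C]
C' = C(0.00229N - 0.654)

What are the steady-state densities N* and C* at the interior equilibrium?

From dC/dt = 0 with C > 0: 0.00229N* = 0.654, so N* = 286.
Substitute into dN/dt = 0: 0.451(1 - 286/944) = 0.0274C*.
The bracket is 0.697, giving C* = 0.315/0.0274 = 11.5.

N* ≈ 286, C* ≈ 11.5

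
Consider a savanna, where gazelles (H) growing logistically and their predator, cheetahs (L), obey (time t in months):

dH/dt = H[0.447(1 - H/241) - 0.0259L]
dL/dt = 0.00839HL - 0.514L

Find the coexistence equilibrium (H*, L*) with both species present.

H* ≈ 61.3, L* ≈ 12.9

From dL/dt = 0 with L > 0: 0.00839H* = 0.514, so H* = 61.3.
Substitute into dH/dt = 0: 0.447(1 - 61.3/241) = 0.0259L*.
The bracket is 0.746, giving L* = 0.333/0.0259 = 12.9.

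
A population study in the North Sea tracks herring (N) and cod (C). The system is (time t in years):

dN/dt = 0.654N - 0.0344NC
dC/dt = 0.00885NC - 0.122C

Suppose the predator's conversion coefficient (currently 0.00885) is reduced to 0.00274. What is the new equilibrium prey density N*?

N* ≈ 44.5

At the interior fixed point, setting dC/dt = 0 with C > 0 fixes N* = (predator death rate)/(NC coefficient) — independent of the other coefficients.
With the change, N* = 0.122/0.00274 = 44.5; it rises from 13.8.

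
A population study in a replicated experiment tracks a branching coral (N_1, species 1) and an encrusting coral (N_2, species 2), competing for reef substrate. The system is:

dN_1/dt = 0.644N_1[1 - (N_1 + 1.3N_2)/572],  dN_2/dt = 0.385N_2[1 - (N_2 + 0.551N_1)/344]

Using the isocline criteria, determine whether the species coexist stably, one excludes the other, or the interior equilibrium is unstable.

Compare the nullcline intercepts: K1/α12 = 572/1.3 = 440 > K2 = 344; K2/α21 = 344/0.551 = 624 > K1 = 572.
Since both inequalities hold, each species can invade when rare, so the interior equilibrium is stable.

stable coexistence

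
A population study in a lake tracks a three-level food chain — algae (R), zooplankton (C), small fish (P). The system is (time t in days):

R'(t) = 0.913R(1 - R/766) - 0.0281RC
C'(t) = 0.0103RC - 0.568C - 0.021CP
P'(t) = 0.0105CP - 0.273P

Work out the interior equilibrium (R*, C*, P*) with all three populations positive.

R* ≈ 153, C* ≈ 26, P* ≈ 48

From dP/dt = 0: 0.0105C* = 0.273, so C* = 26.
From dR/dt = 0: 0.913(1 - R*/766) = 0.0281·26, giving R* = 766·(1 - 0.8) = 153.
From dC/dt = 0: 0.0103·153 - 0.568 = 0.021P*, so P* = 1.01/0.021 = 48.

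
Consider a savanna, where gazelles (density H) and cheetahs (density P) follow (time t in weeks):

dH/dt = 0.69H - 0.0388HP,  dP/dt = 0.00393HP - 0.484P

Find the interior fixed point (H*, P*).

H* ≈ 123, P* ≈ 17.8

Set dP/dt = 0 with P > 0: 0.00393H - 0.484 = 0, so H* = 0.484/0.00393 = 123.
Set dH/dt = 0 with H > 0: 0.69 - 0.0388P = 0, so P* = 0.69/0.0388 = 17.8.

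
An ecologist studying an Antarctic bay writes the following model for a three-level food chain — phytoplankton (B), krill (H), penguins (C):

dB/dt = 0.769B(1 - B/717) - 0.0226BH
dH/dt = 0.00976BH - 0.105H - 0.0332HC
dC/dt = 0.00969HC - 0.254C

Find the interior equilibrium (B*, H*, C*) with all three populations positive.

B* ≈ 165, H* ≈ 26.2, C* ≈ 45.2

From dC/dt = 0: 0.00969H* = 0.254, so H* = 26.2.
From dB/dt = 0: 0.769(1 - B*/717) = 0.0226·26.2, giving B* = 717·(1 - 0.77) = 165.
From dH/dt = 0: 0.00976·165 - 0.105 = 0.0332C*, so C* = 1.5/0.0332 = 45.2.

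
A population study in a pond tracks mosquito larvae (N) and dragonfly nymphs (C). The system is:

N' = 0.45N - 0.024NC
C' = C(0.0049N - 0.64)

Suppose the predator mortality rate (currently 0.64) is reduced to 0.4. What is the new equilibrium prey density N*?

N* ≈ 81.6

At the interior fixed point, setting dC/dt = 0 with C > 0 fixes N* = (predator death rate)/(NC coefficient) — independent of the other coefficients.
With the change, N* = 0.4/0.0049 = 81.6; it falls from 131.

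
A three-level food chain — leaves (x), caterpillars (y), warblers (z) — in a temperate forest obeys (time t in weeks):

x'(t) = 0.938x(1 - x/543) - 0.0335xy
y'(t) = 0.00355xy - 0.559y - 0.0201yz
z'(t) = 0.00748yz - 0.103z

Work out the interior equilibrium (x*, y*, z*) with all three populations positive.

x* ≈ 276, y* ≈ 13.8, z* ≈ 20.9

From dz/dt = 0: 0.00748y* = 0.103, so y* = 13.8.
From dx/dt = 0: 0.938(1 - x*/543) = 0.0335·13.8, giving x* = 543·(1 - 0.492) = 276.
From dy/dt = 0: 0.00355·276 - 0.559 = 0.0201z*, so z* = 0.421/0.0201 = 20.9.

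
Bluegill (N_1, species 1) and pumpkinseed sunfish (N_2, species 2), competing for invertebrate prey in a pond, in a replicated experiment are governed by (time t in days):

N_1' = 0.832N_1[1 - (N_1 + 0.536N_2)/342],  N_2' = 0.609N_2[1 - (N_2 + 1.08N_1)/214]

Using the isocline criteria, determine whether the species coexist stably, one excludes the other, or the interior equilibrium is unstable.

species 1 excludes species 2

Compare the nullcline intercepts: K1/α12 = 342/0.536 = 638 > K2 = 214; K2/α21 = 214/1.08 = 198 < K1 = 342.
Since the inequalities point opposite ways, species 1 can invade but species 2 cannot.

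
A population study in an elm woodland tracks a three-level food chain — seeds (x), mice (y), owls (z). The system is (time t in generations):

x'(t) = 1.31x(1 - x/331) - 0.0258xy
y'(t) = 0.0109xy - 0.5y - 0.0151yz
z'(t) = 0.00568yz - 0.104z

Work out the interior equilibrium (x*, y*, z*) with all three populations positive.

From dz/dt = 0: 0.00568y* = 0.104, so y* = 18.3.
From dx/dt = 0: 1.31(1 - x*/331) = 0.0258·18.3, giving x* = 331·(1 - 0.361) = 212.
From dy/dt = 0: 0.0109·212 - 0.5 = 0.0151z*, so z* = 1.81/0.0151 = 120.

x* ≈ 212, y* ≈ 18.3, z* ≈ 120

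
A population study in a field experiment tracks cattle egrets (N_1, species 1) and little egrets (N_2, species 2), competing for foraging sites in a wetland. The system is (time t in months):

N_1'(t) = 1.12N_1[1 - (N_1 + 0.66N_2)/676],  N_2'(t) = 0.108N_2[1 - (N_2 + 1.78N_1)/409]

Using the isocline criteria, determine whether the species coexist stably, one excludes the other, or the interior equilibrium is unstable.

species 1 excludes species 2

Compare the nullcline intercepts: K1/α12 = 676/0.66 = 1020 > K2 = 409; K2/α21 = 409/1.78 = 230 < K1 = 676.
Since the inequalities point opposite ways, species 1 can invade but species 2 cannot.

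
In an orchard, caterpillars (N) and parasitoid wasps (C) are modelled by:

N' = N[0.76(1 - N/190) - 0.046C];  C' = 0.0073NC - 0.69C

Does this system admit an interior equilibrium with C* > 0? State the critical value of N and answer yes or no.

Threshold N = 94.5; K > 94.5, so yes, the predator persists.

The predator equation gives dC/dt > 0 only when N > 0.69/0.0073 = 94.5.
Without the predator, N → K = 190. Since 190 > 94.5, the predator can invade and persist.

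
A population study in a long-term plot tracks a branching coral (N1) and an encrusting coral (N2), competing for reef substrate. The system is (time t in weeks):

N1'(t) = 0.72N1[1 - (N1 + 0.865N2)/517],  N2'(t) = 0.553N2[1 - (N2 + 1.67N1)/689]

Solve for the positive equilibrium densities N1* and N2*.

Setting both brackets to zero gives the nullclines N1 + 0.865N2 = 517 and 1.67N1 + N2 = 689.
Substituting N2 = 689 - 1.67N1 into the first: N1(1 - 0.865·1.67) = 517 - 0.865·689.
So N1* = -79/-0.445 = 178, and then N2* = 689 - 1.67·178 = 392.

N1* ≈ 178, N2* ≈ 392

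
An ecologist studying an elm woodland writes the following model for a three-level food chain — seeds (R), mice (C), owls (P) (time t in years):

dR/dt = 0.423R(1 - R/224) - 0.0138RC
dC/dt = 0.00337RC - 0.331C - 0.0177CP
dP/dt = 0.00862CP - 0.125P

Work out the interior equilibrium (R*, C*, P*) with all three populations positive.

R* ≈ 118, C* ≈ 14.5, P* ≈ 3.77

From dP/dt = 0: 0.00862C* = 0.125, so C* = 14.5.
From dR/dt = 0: 0.423(1 - R*/224) = 0.0138·14.5, giving R* = 224·(1 - 0.473) = 118.
From dC/dt = 0: 0.00337·118 - 0.331 = 0.0177P*, so P* = 0.0668/0.0177 = 3.77.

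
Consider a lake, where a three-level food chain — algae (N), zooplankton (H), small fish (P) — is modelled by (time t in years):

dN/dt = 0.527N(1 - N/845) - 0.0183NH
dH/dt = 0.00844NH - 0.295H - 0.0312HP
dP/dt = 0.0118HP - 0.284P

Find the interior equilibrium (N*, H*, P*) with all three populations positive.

From dP/dt = 0: 0.0118H* = 0.284, so H* = 24.1.
From dN/dt = 0: 0.527(1 - N*/845) = 0.0183·24.1, giving N* = 845·(1 - 0.836) = 139.
From dH/dt = 0: 0.00844·139 - 0.295 = 0.0312P*, so P* = 0.876/0.0312 = 28.1.

N* ≈ 139, H* ≈ 24.1, P* ≈ 28.1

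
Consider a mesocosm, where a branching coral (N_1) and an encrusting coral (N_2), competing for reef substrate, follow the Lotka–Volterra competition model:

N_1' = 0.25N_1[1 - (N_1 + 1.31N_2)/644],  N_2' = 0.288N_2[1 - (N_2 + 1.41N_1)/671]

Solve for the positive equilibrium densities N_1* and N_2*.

N_1* ≈ 277, N_2* ≈ 280

Setting both brackets to zero gives the nullclines N_1 + 1.31N_2 = 644 and 1.41N_1 + N_2 = 671.
Substituting N_2 = 671 - 1.41N_1 into the first: N_1(1 - 1.31·1.41) = 644 - 1.31·671.
So N_1* = -235/-0.847 = 277, and then N_2* = 671 - 1.41·277 = 280.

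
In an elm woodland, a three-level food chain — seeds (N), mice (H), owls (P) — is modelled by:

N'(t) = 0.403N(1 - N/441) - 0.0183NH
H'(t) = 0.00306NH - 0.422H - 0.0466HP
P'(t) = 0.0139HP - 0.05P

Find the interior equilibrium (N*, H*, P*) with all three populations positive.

From dP/dt = 0: 0.0139H* = 0.05, so H* = 3.6.
From dN/dt = 0: 0.403(1 - N*/441) = 0.0183·3.6, giving N* = 441·(1 - 0.163) = 369.
From dH/dt = 0: 0.00306·369 - 0.422 = 0.0466P*, so P* = 0.707/0.0466 = 15.2.

N* ≈ 369, H* ≈ 3.6, P* ≈ 15.2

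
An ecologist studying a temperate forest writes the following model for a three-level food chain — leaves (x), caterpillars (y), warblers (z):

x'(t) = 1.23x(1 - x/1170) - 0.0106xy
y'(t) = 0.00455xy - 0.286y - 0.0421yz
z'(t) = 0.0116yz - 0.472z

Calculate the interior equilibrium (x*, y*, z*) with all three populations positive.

x* ≈ 760, y* ≈ 40.7, z* ≈ 75.3

From dz/dt = 0: 0.0116y* = 0.472, so y* = 40.7.
From dx/dt = 0: 1.23(1 - x*/1170) = 0.0106·40.7, giving x* = 1170·(1 - 0.351) = 760.
From dy/dt = 0: 0.00455·760 - 0.286 = 0.0421z*, so z* = 3.17/0.0421 = 75.3.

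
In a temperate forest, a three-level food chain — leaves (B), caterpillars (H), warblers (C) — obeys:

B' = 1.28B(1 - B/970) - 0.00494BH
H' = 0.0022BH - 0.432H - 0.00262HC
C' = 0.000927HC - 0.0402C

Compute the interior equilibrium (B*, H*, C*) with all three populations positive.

From dC/dt = 0: 0.000927H* = 0.0402, so H* = 43.4.
From dB/dt = 0: 1.28(1 - B*/970) = 0.00494·43.4, giving B* = 970·(1 - 0.167) = 808.
From dH/dt = 0: 0.0022·808 - 0.432 = 0.00262C*, so C* = 1.34/0.00262 = 513.

B* ≈ 808, H* ≈ 43.4, C* ≈ 513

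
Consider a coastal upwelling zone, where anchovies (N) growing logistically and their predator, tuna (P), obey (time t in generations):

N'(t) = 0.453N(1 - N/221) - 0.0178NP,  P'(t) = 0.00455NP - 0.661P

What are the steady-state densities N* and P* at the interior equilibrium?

N* ≈ 145, P* ≈ 8.72

From dP/dt = 0 with P > 0: 0.00455N* = 0.661, so N* = 145.
Substitute into dN/dt = 0: 0.453(1 - 145/221) = 0.0178P*.
The bracket is 0.343, giving P* = 0.155/0.0178 = 8.72.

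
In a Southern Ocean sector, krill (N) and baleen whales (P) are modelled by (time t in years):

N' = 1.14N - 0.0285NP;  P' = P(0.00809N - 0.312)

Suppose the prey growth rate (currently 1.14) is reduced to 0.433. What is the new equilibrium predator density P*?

P* ≈ 15.2

At the interior fixed point, setting dN/dt = 0 with N > 0 fixes P* = (prey growth rate)/(NP coefficient) — independent of the other coefficients.
With the change, P* = 0.433/0.0285 = 15.2; it falls from 40.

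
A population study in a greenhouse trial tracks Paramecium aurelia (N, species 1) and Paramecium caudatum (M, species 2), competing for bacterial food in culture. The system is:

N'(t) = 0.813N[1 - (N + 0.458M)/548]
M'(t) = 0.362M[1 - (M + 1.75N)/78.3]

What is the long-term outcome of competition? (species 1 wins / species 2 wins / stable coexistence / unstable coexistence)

Compare the nullcline intercepts: K1/α12 = 548/0.458 = 1200 > K2 = 78.3; K2/α21 = 78.3/1.75 = 44.7 < K1 = 548.
Since the inequalities point opposite ways, species 1 can invade but species 2 cannot.

species 1 excludes species 2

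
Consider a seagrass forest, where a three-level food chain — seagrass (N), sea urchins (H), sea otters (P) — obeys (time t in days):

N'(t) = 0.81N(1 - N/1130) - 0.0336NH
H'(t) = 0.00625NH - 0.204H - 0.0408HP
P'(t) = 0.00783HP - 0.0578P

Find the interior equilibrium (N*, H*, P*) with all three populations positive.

N* ≈ 784, H* ≈ 7.38, P* ≈ 115

From dP/dt = 0: 0.00783H* = 0.0578, so H* = 7.38.
From dN/dt = 0: 0.81(1 - N*/1130) = 0.0336·7.38, giving N* = 1130·(1 - 0.306) = 784.
From dH/dt = 0: 0.00625·784 - 0.204 = 0.0408P*, so P* = 4.7/0.0408 = 115.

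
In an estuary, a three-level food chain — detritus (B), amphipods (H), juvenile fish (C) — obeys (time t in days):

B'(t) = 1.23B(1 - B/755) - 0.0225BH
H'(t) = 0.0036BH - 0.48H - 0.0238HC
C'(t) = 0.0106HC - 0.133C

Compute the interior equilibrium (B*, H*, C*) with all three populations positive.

From dC/dt = 0: 0.0106H* = 0.133, so H* = 12.5.
From dB/dt = 0: 1.23(1 - B*/755) = 0.0225·12.5, giving B* = 755·(1 - 0.23) = 582.
From dH/dt = 0: 0.0036·582 - 0.48 = 0.0238C*, so C* = 1.61/0.0238 = 67.8.

B* ≈ 582, H* ≈ 12.5, C* ≈ 67.8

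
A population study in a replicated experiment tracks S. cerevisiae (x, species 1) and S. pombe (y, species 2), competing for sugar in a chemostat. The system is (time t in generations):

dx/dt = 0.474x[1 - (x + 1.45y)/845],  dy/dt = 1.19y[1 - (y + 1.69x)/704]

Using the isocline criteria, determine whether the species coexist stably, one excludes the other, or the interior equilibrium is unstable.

Compare the nullcline intercepts: K1/α12 = 845/1.45 = 583 < K2 = 704; K2/α21 = 704/1.69 = 417 < K1 = 845.
Since both are reversed, neither can invade when rare; the interior point is a saddle.

unstable coexistence (outcome depends on initial conditions)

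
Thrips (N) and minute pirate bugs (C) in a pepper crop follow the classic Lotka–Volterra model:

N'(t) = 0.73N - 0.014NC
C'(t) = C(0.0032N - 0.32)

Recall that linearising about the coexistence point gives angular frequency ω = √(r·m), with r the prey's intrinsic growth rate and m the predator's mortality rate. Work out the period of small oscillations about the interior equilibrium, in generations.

Here r = 0.73 and m = 0.32, so r·m = 0.234.
ω = √0.234 = 0.483 per generation, hence T = 2π/ω ≈ 13 generations.

T ≈ 13 generations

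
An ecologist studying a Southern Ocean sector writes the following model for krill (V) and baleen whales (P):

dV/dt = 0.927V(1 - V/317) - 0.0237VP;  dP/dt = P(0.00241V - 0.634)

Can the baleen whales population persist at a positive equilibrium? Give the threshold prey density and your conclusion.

Threshold V = 263; K > 263, so yes, the predator persists.

The predator equation gives dP/dt > 0 only when V > 0.634/0.00241 = 263.
Without the predator, V → K = 317. Since 317 > 263, the predator can invade and persist.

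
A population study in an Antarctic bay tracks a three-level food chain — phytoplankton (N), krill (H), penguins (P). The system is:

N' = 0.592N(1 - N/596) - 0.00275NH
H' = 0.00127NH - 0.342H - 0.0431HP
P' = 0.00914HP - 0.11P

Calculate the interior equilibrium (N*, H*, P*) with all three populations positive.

From dP/dt = 0: 0.00914H* = 0.11, so H* = 12.
From dN/dt = 0: 0.592(1 - N*/596) = 0.00275·12, giving N* = 596·(1 - 0.0559) = 563.
From dH/dt = 0: 0.00127·563 - 0.342 = 0.0431P*, so P* = 0.373/0.0431 = 8.65.

N* ≈ 563, H* ≈ 12, P* ≈ 8.65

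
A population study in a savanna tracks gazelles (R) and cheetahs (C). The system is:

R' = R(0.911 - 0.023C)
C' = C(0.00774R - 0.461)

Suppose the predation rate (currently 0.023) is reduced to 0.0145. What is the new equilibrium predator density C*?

C* ≈ 62.8

At the interior fixed point, setting dR/dt = 0 with R > 0 fixes C* = (prey growth rate)/(RC coefficient) — independent of the other coefficients.
With the change, C* = 0.911/0.0145 = 62.8; it rises from 39.6.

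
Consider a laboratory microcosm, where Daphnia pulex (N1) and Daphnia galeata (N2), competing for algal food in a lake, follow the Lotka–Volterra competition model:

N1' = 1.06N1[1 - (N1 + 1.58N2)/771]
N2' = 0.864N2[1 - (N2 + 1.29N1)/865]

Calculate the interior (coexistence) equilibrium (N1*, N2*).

Setting both brackets to zero gives the nullclines N1 + 1.58N2 = 771 and 1.29N1 + N2 = 865.
Substituting N2 = 865 - 1.29N1 into the first: N1(1 - 1.58·1.29) = 771 - 1.58·865.
So N1* = -596/-1.04 = 574, and then N2* = 865 - 1.29·574 = 125.

N1* ≈ 574, N2* ≈ 125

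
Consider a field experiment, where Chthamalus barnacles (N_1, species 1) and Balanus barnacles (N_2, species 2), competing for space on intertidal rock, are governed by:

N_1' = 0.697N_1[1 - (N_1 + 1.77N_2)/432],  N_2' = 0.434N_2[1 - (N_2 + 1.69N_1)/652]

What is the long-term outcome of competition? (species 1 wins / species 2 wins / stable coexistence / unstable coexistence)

unstable coexistence (outcome depends on initial conditions)

Compare the nullcline intercepts: K1/α12 = 432/1.77 = 244 < K2 = 652; K2/α21 = 652/1.69 = 386 < K1 = 432.
Since both are reversed, neither can invade when rare; the interior point is a saddle.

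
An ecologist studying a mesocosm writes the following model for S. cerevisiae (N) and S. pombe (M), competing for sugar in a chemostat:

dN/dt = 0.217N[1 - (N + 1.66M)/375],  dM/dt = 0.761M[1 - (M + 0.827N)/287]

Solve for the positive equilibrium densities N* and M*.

N* ≈ 272, M* ≈ 62

Setting both brackets to zero gives the nullclines N + 1.66M = 375 and 0.827N + M = 287.
Substituting M = 287 - 0.827N into the first: N(1 - 1.66·0.827) = 375 - 1.66·287.
So N* = -101/-0.373 = 272, and then M* = 287 - 0.827·272 = 62.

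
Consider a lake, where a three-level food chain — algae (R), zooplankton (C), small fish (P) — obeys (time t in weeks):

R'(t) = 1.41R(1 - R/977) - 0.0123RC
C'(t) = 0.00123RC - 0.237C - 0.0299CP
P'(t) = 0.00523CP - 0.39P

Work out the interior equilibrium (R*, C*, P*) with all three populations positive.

From dP/dt = 0: 0.00523C* = 0.39, so C* = 74.6.
From dR/dt = 0: 1.41(1 - R*/977) = 0.0123·74.6, giving R* = 977·(1 - 0.651) = 341.
From dC/dt = 0: 0.00123·341 - 0.237 = 0.0299P*, so P* = 0.183/0.0299 = 6.12.

R* ≈ 341, C* ≈ 74.6, P* ≈ 6.12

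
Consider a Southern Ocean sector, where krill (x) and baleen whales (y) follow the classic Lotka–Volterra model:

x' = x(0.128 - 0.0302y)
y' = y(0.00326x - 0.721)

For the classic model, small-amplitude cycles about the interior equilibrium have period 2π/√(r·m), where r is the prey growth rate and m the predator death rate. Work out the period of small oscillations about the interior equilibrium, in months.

T ≈ 20.7 months

Here r = 0.128 and m = 0.721, so r·m = 0.0923.
ω = √0.0923 = 0.304 per month, hence T = 2π/ω ≈ 20.7 months.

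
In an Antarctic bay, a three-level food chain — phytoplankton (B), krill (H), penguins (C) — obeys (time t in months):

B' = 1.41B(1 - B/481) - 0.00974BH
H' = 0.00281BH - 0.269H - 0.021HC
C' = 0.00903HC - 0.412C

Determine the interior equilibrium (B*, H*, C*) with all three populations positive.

B* ≈ 329, H* ≈ 45.6, C* ≈ 31.3

From dC/dt = 0: 0.00903H* = 0.412, so H* = 45.6.
From dB/dt = 0: 1.41(1 - B*/481) = 0.00974·45.6, giving B* = 481·(1 - 0.315) = 329.
From dH/dt = 0: 0.00281·329 - 0.269 = 0.021C*, so C* = 0.657/0.021 = 31.3.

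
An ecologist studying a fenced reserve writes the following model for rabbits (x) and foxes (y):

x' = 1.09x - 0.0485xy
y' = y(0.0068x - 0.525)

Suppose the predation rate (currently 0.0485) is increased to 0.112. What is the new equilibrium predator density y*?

y* ≈ 9.73

At the interior fixed point, setting dx/dt = 0 with x > 0 fixes y* = (prey growth rate)/(xy coefficient) — independent of the other coefficients.
With the change, y* = 1.09/0.112 = 9.73; it falls from 22.5.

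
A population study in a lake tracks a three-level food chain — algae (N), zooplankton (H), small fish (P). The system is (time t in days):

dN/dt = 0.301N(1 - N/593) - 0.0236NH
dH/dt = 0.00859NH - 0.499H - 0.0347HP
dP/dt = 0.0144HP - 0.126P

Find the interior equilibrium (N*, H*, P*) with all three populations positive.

From dP/dt = 0: 0.0144H* = 0.126, so H* = 8.75.
From dN/dt = 0: 0.301(1 - N*/593) = 0.0236·8.75, giving N* = 593·(1 - 0.686) = 186.
From dH/dt = 0: 0.00859·186 - 0.499 = 0.0347P*, so P* = 1.1/0.0347 = 31.7.

N* ≈ 186, H* ≈ 8.75, P* ≈ 31.7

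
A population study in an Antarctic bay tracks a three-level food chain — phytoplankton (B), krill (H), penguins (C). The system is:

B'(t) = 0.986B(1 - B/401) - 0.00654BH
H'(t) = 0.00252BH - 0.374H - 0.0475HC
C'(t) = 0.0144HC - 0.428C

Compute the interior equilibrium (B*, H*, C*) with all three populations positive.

From dC/dt = 0: 0.0144H* = 0.428, so H* = 29.7.
From dB/dt = 0: 0.986(1 - B*/401) = 0.00654·29.7, giving B* = 401·(1 - 0.197) = 322.
From dH/dt = 0: 0.00252·322 - 0.374 = 0.0475C*, so C* = 0.437/0.0475 = 9.21.

B* ≈ 322, H* ≈ 29.7, C* ≈ 9.21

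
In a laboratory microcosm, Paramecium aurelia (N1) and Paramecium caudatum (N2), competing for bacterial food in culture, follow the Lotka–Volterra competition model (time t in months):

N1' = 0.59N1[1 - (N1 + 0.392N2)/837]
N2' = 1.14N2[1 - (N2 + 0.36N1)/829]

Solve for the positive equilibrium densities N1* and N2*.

N1* ≈ 596, N2* ≈ 614

Setting both brackets to zero gives the nullclines N1 + 0.392N2 = 837 and 0.36N1 + N2 = 829.
Substituting N2 = 829 - 0.36N1 into the first: N1(1 - 0.392·0.36) = 837 - 0.392·829.
So N1* = 512/0.859 = 596, and then N2* = 829 - 0.36·596 = 614.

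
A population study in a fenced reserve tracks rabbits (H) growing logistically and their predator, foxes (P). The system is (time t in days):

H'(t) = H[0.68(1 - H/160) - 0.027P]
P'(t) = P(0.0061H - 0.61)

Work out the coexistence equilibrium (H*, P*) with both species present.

H* ≈ 100, P* ≈ 9.44

From dP/dt = 0 with P > 0: 0.0061H* = 0.61, so H* = 100.
Substitute into dH/dt = 0: 0.68(1 - 100/160) = 0.027P*.
The bracket is 0.375, giving P* = 0.255/0.027 = 9.44.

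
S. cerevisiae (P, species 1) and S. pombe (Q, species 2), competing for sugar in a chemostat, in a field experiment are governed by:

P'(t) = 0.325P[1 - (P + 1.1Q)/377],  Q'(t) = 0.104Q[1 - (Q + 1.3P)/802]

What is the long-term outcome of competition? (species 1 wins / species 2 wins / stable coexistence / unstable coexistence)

Compare the nullcline intercepts: K1/α12 = 377/1.1 = 343 < K2 = 802; K2/α21 = 802/1.3 = 617 > K1 = 377.
Since the inequalities point opposite ways, species 2 can invade but species 1 cannot.

species 2 excludes species 1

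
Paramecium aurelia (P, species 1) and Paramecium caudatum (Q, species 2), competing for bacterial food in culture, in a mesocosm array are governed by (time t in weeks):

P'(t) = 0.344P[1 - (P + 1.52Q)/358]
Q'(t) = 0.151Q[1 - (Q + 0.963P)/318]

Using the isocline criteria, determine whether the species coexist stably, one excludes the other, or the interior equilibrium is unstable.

Compare the nullcline intercepts: K1/α12 = 358/1.52 = 236 < K2 = 318; K2/α21 = 318/0.963 = 330 < K1 = 358.
Since both are reversed, neither can invade when rare; the interior point is a saddle.

unstable coexistence (outcome depends on initial conditions)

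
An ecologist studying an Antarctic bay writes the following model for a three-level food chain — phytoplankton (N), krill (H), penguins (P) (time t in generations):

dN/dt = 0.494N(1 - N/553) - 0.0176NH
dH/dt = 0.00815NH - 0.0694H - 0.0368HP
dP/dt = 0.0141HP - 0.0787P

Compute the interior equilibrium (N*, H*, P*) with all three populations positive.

From dP/dt = 0: 0.0141H* = 0.0787, so H* = 5.58.
From dN/dt = 0: 0.494(1 - N*/553) = 0.0176·5.58, giving N* = 553·(1 - 0.199) = 443.
From dH/dt = 0: 0.00815·443 - 0.0694 = 0.0368P*, so P* = 3.54/0.0368 = 96.2.

N* ≈ 443, H* ≈ 5.58, P* ≈ 96.2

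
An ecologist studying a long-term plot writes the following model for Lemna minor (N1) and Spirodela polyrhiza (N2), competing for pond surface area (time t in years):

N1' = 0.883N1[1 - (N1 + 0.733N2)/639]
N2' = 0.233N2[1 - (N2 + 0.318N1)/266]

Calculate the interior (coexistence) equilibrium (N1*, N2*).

Setting both brackets to zero gives the nullclines N1 + 0.733N2 = 639 and 0.318N1 + N2 = 266.
Substituting N2 = 266 - 0.318N1 into the first: N1(1 - 0.733·0.318) = 639 - 0.733·266.
So N1* = 444/0.767 = 579, and then N2* = 266 - 0.318·579 = 81.9.

N1* ≈ 579, N2* ≈ 81.9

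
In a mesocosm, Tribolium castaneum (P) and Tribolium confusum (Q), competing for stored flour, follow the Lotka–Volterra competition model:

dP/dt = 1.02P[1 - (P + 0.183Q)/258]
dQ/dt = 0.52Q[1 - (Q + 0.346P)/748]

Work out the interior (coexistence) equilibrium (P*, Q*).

Setting both brackets to zero gives the nullclines P + 0.183Q = 258 and 0.346P + Q = 748.
Substituting Q = 748 - 0.346P into the first: P(1 - 0.183·0.346) = 258 - 0.183·748.
So P* = 121/0.937 = 129, and then Q* = 748 - 0.346·129 = 703.

P* ≈ 129, Q* ≈ 703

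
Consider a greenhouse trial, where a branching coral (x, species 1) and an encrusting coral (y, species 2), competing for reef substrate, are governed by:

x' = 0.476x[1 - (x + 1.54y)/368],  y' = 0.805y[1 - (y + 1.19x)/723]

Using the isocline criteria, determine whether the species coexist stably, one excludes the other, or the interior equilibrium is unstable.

Compare the nullcline intercepts: K1/α12 = 368/1.54 = 239 < K2 = 723; K2/α21 = 723/1.19 = 608 > K1 = 368.
Since the inequalities point opposite ways, species 2 can invade but species 1 cannot.

species 2 excludes species 1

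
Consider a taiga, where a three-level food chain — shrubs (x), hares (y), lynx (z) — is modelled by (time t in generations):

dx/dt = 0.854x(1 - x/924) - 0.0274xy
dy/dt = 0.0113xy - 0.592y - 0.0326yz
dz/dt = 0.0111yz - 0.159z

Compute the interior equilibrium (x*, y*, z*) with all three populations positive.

From dz/dt = 0: 0.0111y* = 0.159, so y* = 14.3.
From dx/dt = 0: 0.854(1 - x*/924) = 0.0274·14.3, giving x* = 924·(1 - 0.46) = 499.
From dy/dt = 0: 0.0113·499 - 0.592 = 0.0326z*, so z* = 5.05/0.0326 = 155.

x* ≈ 499, y* ≈ 14.3, z* ≈ 155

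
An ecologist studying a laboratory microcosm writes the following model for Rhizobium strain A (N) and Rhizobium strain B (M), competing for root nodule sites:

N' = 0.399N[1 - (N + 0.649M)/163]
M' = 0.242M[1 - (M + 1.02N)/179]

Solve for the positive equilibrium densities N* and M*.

N* ≈ 139, M* ≈ 37.7

Setting both brackets to zero gives the nullclines N + 0.649M = 163 and 1.02N + M = 179.
Substituting M = 179 - 1.02N into the first: N(1 - 0.649·1.02) = 163 - 0.649·179.
So N* = 46.8/0.338 = 139, and then M* = 179 - 1.02·139 = 37.7.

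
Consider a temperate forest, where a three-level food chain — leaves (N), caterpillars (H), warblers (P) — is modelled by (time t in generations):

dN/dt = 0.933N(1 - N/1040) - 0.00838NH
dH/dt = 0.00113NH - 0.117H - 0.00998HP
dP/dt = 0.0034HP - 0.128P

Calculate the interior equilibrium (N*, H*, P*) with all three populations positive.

N* ≈ 688, H* ≈ 37.6, P* ≈ 66.2

From dP/dt = 0: 0.0034H* = 0.128, so H* = 37.6.
From dN/dt = 0: 0.933(1 - N*/1040) = 0.00838·37.6, giving N* = 1040·(1 - 0.338) = 688.
From dH/dt = 0: 0.00113·688 - 0.117 = 0.00998P*, so P* = 0.661/0.00998 = 66.2.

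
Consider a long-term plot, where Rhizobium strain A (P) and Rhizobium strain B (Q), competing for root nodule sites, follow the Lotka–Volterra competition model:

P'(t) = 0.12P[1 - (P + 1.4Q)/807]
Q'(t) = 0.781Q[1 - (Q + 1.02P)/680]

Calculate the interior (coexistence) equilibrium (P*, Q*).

Setting both brackets to zero gives the nullclines P + 1.4Q = 807 and 1.02P + Q = 680.
Substituting Q = 680 - 1.02P into the first: P(1 - 1.4·1.02) = 807 - 1.4·680.
So P* = -145/-0.428 = 339, and then Q* = 680 - 1.02·339 = 334.

P* ≈ 339, Q* ≈ 334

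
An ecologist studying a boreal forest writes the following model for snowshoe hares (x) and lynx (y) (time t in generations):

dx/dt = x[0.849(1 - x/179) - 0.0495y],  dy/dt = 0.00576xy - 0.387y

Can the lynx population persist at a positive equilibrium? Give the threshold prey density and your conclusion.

Threshold x = 67.2; K > 67.2, so yes, the predator persists.

The predator equation gives dy/dt > 0 only when x > 0.387/0.00576 = 67.2.
Without the predator, x → K = 179. Since 179 > 67.2, the predator can invade and persist.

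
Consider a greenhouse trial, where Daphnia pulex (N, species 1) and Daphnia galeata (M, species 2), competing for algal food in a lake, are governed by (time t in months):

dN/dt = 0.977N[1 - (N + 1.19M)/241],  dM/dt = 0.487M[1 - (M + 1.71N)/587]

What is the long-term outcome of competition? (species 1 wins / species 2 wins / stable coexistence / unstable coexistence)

Compare the nullcline intercepts: K1/α12 = 241/1.19 = 203 < K2 = 587; K2/α21 = 587/1.71 = 343 > K1 = 241.
Since the inequalities point opposite ways, species 2 can invade but species 1 cannot.

species 2 excludes species 1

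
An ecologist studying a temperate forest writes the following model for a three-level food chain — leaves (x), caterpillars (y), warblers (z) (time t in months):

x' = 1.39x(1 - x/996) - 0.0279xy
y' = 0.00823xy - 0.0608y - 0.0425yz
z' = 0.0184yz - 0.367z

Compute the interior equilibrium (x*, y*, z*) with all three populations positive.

From dz/dt = 0: 0.0184y* = 0.367, so y* = 19.9.
From dx/dt = 0: 1.39(1 - x*/996) = 0.0279·19.9, giving x* = 996·(1 - 0.4) = 597.
From dy/dt = 0: 0.00823·597 - 0.0608 = 0.0425z*, so z* = 4.85/0.0425 = 114.

x* ≈ 597, y* ≈ 19.9, z* ≈ 114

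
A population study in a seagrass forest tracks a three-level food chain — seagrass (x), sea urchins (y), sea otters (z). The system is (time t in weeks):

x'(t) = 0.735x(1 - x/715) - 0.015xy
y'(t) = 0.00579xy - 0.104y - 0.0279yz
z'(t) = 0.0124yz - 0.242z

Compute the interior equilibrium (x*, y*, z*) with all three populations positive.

x* ≈ 430, y* ≈ 19.5, z* ≈ 85.6

From dz/dt = 0: 0.0124y* = 0.242, so y* = 19.5.
From dx/dt = 0: 0.735(1 - x*/715) = 0.015·19.5, giving x* = 715·(1 - 0.398) = 430.
From dy/dt = 0: 0.00579·430 - 0.104 = 0.0279z*, so z* = 2.39/0.0279 = 85.6.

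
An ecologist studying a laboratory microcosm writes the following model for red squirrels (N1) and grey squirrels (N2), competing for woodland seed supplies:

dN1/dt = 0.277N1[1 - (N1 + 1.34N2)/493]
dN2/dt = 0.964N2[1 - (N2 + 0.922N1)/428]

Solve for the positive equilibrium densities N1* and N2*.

N1* ≈ 342, N2* ≈ 113

Setting both brackets to zero gives the nullclines N1 + 1.34N2 = 493 and 0.922N1 + N2 = 428.
Substituting N2 = 428 - 0.922N1 into the first: N1(1 - 1.34·0.922) = 493 - 1.34·428.
So N1* = -80.5/-0.235 = 342, and then N2* = 428 - 0.922·342 = 113.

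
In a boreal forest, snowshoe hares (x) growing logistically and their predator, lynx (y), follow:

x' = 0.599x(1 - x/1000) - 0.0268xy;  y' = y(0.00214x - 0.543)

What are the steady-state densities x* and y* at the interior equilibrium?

From dy/dt = 0 with y > 0: 0.00214x* = 0.543, so x* = 254.
Substitute into dx/dt = 0: 0.599(1 - 254/1000) = 0.0268y*.
The bracket is 0.746, giving y* = 0.447/0.0268 = 16.7.

x* ≈ 254, y* ≈ 16.7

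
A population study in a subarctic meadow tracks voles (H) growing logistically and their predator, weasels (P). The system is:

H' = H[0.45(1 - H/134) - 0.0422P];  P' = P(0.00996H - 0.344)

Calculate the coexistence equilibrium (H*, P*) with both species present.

From dP/dt = 0 with P > 0: 0.00996H* = 0.344, so H* = 34.5.
Substitute into dH/dt = 0: 0.45(1 - 34.5/134) = 0.0422P*.
The bracket is 0.742, giving P* = 0.334/0.0422 = 7.92.

H* ≈ 34.5, P* ≈ 7.92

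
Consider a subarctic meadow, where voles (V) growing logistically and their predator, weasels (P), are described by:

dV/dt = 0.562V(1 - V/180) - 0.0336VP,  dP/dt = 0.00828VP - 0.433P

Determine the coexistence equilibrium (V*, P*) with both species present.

V* ≈ 52.3, P* ≈ 11.9

From dP/dt = 0 with P > 0: 0.00828V* = 0.433, so V* = 52.3.
Substitute into dV/dt = 0: 0.562(1 - 52.3/180) = 0.0336P*.
The bracket is 0.709, giving P* = 0.399/0.0336 = 11.9.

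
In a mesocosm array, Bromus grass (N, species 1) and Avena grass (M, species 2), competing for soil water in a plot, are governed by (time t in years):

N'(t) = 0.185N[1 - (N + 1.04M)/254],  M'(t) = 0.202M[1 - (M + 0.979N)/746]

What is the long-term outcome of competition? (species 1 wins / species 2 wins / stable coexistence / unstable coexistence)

Compare the nullcline intercepts: K1/α12 = 254/1.04 = 244 < K2 = 746; K2/α21 = 746/0.979 = 762 > K1 = 254.
Since the inequalities point opposite ways, species 2 can invade but species 1 cannot.

species 2 excludes species 1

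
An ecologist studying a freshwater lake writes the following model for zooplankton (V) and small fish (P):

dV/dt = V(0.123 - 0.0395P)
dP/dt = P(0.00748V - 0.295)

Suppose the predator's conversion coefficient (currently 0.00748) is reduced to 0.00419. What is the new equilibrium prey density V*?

V* ≈ 70.4

At the interior fixed point, setting dP/dt = 0 with P > 0 fixes V* = (predator death rate)/(VP coefficient) — independent of the other coefficients.
With the change, V* = 0.295/0.00419 = 70.4; it rises from 39.4.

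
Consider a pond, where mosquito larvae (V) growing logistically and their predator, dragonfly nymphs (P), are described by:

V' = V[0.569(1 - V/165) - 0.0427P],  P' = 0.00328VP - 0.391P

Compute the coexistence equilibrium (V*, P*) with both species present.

From dP/dt = 0 with P > 0: 0.00328V* = 0.391, so V* = 119.
Substitute into dV/dt = 0: 0.569(1 - 119/165) = 0.0427P*.
The bracket is 0.278, giving P* = 0.158/0.0427 = 3.7.

V* ≈ 119, P* ≈ 3.7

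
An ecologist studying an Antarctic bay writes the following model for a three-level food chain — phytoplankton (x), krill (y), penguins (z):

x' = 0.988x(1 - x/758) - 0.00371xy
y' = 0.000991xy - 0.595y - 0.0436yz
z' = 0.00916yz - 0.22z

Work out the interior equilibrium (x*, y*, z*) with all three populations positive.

From dz/dt = 0: 0.00916y* = 0.22, so y* = 24.
From dx/dt = 0: 0.988(1 - x*/758) = 0.00371·24, giving x* = 758·(1 - 0.0902) = 690.
From dy/dt = 0: 0.000991·690 - 0.595 = 0.0436z*, so z* = 0.0884/0.0436 = 2.03.

x* ≈ 690, y* ≈ 24, z* ≈ 2.03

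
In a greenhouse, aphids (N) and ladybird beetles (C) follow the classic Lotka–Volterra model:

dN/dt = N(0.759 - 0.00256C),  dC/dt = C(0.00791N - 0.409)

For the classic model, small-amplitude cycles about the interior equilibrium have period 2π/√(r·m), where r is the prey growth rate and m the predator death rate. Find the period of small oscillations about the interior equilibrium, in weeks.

T ≈ 11.3 weeks

Here r = 0.759 and m = 0.409, so r·m = 0.31.
ω = √0.31 = 0.557 per week, hence T = 2π/ω ≈ 11.3 weeks.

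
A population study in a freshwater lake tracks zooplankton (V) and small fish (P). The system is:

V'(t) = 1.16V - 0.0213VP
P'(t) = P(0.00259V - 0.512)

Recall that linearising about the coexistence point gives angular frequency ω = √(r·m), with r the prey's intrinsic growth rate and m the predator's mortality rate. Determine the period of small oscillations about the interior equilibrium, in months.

Here r = 1.16 and m = 0.512, so r·m = 0.594.
ω = √0.594 = 0.771 per month, hence T = 2π/ω ≈ 8.15 months.

T ≈ 8.15 months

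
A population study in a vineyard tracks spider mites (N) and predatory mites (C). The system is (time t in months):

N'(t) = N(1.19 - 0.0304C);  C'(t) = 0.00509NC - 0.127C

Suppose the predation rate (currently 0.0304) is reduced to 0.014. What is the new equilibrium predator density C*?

At the interior fixed point, setting dN/dt = 0 with N > 0 fixes C* = (prey growth rate)/(NC coefficient) — independent of the other coefficients.
With the change, C* = 1.19/0.014 = 85; it rises from 39.1.

C* ≈ 85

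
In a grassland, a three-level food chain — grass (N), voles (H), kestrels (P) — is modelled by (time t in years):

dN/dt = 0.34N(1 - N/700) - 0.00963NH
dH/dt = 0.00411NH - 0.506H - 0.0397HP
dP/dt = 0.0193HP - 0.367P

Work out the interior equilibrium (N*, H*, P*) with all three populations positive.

From dP/dt = 0: 0.0193H* = 0.367, so H* = 19.
From dN/dt = 0: 0.34(1 - N*/700) = 0.00963·19, giving N* = 700·(1 - 0.539) = 323.
From dH/dt = 0: 0.00411·323 - 0.506 = 0.0397P*, so P* = 0.821/0.0397 = 20.7.

N* ≈ 323, H* ≈ 19, P* ≈ 20.7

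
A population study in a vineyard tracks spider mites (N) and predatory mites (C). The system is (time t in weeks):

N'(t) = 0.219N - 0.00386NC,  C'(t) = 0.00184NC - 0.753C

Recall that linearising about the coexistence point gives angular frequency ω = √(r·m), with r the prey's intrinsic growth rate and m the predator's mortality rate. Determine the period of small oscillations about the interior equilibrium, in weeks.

Here r = 0.219 and m = 0.753, so r·m = 0.165.
ω = √0.165 = 0.406 per week, hence T = 2π/ω ≈ 15.5 weeks.

T ≈ 15.5 weeks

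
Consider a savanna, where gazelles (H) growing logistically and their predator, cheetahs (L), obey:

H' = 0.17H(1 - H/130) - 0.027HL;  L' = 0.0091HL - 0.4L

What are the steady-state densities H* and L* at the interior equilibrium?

H* ≈ 44, L* ≈ 4.17

From dL/dt = 0 with L > 0: 0.0091H* = 0.4, so H* = 44.
Substitute into dH/dt = 0: 0.17(1 - 44/130) = 0.027L*.
The bracket is 0.662, giving L* = 0.113/0.027 = 4.17.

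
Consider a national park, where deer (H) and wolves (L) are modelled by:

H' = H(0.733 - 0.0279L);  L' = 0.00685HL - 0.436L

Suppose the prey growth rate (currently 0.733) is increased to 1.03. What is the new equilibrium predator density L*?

At the interior fixed point, setting dH/dt = 0 with H > 0 fixes L* = (prey growth rate)/(HL coefficient) — independent of the other coefficients.
With the change, L* = 1.03/0.0279 = 36.9; it rises from 26.3.

L* ≈ 36.9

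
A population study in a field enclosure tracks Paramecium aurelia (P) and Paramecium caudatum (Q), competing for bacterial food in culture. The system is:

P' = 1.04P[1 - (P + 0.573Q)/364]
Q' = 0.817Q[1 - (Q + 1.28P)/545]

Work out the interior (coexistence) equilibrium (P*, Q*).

Setting both brackets to zero gives the nullclines P + 0.573Q = 364 and 1.28P + Q = 545.
Substituting Q = 545 - 1.28P into the first: P(1 - 0.573·1.28) = 364 - 0.573·545.
So P* = 51.7/0.267 = 194, and then Q* = 545 - 1.28·194 = 297.

P* ≈ 194, Q* ≈ 297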